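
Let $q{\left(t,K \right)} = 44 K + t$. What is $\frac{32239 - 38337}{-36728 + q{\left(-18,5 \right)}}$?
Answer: $\frac{3049}{18263} \approx 0.16695$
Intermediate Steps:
$q{\left(t,K \right)} = t + 44 K$
$\frac{32239 - 38337}{-36728 + q{\left(-18,5 \right)}} = \frac{32239 - 38337}{-36728 + \left(-18 + 44 \cdot 5\right)} = - \frac{6098}{-36728 + \left(-18 + 220\right)} = - \frac{6098}{-36728 + 202} = - \frac{6098}{-36526} = \left(-6098\right) \left(- \frac{1}{36526}\right) = \frac{3049}{18263}$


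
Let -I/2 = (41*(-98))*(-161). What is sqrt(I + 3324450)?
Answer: sqrt(2030654) ≈ 1425.0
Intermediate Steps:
I = -1293796 (I = -2*41*(-98)*(-161) = -(-8036)*(-161) = -2*646898 = -1293796)
sqrt(I + 3324450) = sqrt(-1293796 + 3324450) = sqrt(2030654)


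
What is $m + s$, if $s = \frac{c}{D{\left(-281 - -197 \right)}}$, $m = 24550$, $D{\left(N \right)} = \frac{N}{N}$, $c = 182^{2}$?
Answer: $57674$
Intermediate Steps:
$c = 33124$
$D{\left(N \right)} = 1$
$s = 33124$ ($s = \frac{33124}{1} = 33124 \cdot 1 = 33124$)
$m + s = 24550 + 33124 = 57674$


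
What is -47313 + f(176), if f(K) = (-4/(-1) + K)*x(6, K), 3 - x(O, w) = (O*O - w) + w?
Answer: -53253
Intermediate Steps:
x(O, w) = 3 - O**2 (x(O, w) = 3 - ((O*O - w) + w) = 3 - ((O**2 - w) + w) = 3 - O**2)
f(K) = -132 - 33*K (f(K) = (-4/(-1) + K)*(3 - 1*6**2) = (-4*(-1) + K)*(3 - 1*36) = (4 + K)*(3 - 36) = (4 + K)*(-33) = -132 - 33*K)
-47313 + f(176) = -47313 + (-132 - 33*176) = -47313 + (-132 - 5808) = -47313 - 5940 = -53253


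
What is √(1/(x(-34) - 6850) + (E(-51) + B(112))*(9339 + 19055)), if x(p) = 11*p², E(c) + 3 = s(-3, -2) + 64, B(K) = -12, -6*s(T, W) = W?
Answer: 17*√1501052294490/17598 ≈ 1183.5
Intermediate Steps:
s(T, W) = -W/6
E(c) = 184/3 (E(c) = -3 + (-⅙*(-2) + 64) = -3 + (⅓ + 64) = -3 + 193/3 = 184/3)
√(1/(x(-34) - 6850) + (E(-51) + B(112))*(9339 + 19055)) = √(1/(11*(-34)² - 6850) + (184/3 - 12)*(9339 + 19055)) = √(1/(11*1156 - 6850) + (148/3)*28394) = √(1/(12716 - 6850) + 4202312/3) = √(1/5866 + 4202312/3) = √(24650762195/17598) = 17*√1501052294490/17598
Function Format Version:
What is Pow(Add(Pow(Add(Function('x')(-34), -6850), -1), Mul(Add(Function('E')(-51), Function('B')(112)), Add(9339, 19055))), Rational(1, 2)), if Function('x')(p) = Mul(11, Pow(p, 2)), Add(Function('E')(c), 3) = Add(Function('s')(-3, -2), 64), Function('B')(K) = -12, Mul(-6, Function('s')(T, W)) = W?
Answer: Mul(Rational(17, 17598), Pow(1501052294490, Rational(1, 2))) ≈ 1183.5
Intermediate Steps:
Function('s')(T, W) = Mul(Rational(-1, 6), W)
Function('E')(c) = Rational(184, 3) (Function('E')(c) = Add(-3, Add(Mul(Rational(-1, 6), -2), 64)) = Add(-3, Add(Rational(1, 3), 64)) = Add(-3, Rational(193, 3)) = Rational(184, 3))
Pow(Add(Pow(Add(Function('x')(-34), -6850), -1), Mul(Add(Function('E')(-51), Function('B')(112)), Add(9339, 19055))), Rational(1, 2)) = Pow(Add(Pow(Add(Mul(11, Pow(-34, 2)), -6850), -1), Mul(Add(Rational(184, 3), -12), Add(9339, 19055))), Rational(1, 2)) = Pow(Add(Pow(Add(Mul(11, 1156), -6850), -1), Mul(Rational(148, 3), 28394)), Rational(1, 2)) = Pow(Add(Pow(Add(12716, -6850), -1), Rational(4202312, 3)), Rational(1, 2)) = Pow(Add(Pow(5866, -1), Rational(4202312, 3)), Rational(1, 2)) = Pow(Add(Rational(1, 5866), Rational(4202312, 3)), Rational(1, 2)) = Pow(Rational(24650762195, 17598), Rational(1, 2)) = Mul(Rational(17, 17598), Pow(1501052294490, Rational(1, 2)))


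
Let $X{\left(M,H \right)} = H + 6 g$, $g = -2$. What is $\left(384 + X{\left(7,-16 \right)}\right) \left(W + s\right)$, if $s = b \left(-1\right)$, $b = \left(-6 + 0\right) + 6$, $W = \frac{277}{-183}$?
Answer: $- \frac{98612}{183} \approx -538.86$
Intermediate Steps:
$W = - \frac{277}{183}$ ($W = 277 \left(- \frac{1}{183}\right) = - \frac{277}{183} \approx -1.5137$)
$b = 0$ ($b = -6 + 6 = 0$)
$X{\left(M,H \right)} = -12 + H$ ($X{\left(M,H \right)} = H + 6 \left(-2\right) = H - 12 = -12 + H$)
$s = 0$ ($s = 0 \left(-1\right) = 0$)
$\left(384 + X{\left(7,-16 \right)}\right) \left(W + s\right) = \left(384 - 28\right) \left(- \frac{277}{183} + 0\right) = \left(384 - 28\right) \left(- \frac{277}{183}\right) = 356 \left(- \frac{277}{183}\right) = - \frac{98612}{183}$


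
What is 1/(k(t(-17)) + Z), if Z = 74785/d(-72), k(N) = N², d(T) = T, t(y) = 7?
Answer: -72/71257 ≈ -0.0010104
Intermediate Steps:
Z = -74785/72 (Z = 74785/(-72) = 74785*(-1/72) = -74785/72 ≈ -1038.7)
1/(k(t(-17)) + Z) = 1/(7² - 74785/72) = 1/(49 - 74785/72) = 1/(-71257/72) = -72/71257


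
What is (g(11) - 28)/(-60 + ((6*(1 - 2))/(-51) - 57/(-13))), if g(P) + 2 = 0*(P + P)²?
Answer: 1326/2453 ≈ 0.54056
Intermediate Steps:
g(P) = -2 (g(P) = -2 + 0*(P + P)² = -2 + 0*(2*P)² = -2 + 0*(4*P²) = -2 + 0 = -2)
(g(11) - 28)/(-60 + ((6*(1 - 2))/(-51) - 57/(-13))) = (-2 - 28)/(-60 + ((6*(1 - 2))/(-51) - 57/(-13))) = -30/(-60 + ((6*(-1))*(-1/51) - 57*(-1/13))) = -30/(-60 + (-6*(-1/51) + 57/13)) = -30/(-60 + (2/17 + 57/13)) = -30/(-60 + 995/221) = -30/(-12265/221) = -221/12265*(-30) = 1326/2453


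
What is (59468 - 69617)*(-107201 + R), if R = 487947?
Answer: -3864191154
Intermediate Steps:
(59468 - 69617)*(-107201 + R) = (59468 - 69617)*(-107201 + 487947) = -10149*380746 = -3864191154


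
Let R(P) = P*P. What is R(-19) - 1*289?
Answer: 72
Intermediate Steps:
R(P) = P²
R(-19) - 1*289 = (-19)² - 1*289 = 361 - 289 = 72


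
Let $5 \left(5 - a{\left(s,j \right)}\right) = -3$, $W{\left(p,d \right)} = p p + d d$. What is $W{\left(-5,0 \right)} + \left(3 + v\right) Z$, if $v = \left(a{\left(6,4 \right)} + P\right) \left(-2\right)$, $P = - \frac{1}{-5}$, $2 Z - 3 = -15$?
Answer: $\frac{383}{5} \approx 76.6$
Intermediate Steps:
$Z = -6$ ($Z = \frac{3}{2} + \frac{1}{2} \left(-15\right) = \frac{3}{2} - \frac{15}{2} = -6$)
$W{\left(p,d \right)} = d^{2} + p^{2}$ ($W{\left(p,d \right)} = p^{2} + d^{2} = d^{2} + p^{2}$)
$a{\left(s,j \right)} = \frac{28}{5}$ ($a{\left(s,j \right)} = 5 - - \frac{3}{5} = 5 + \frac{3}{5} = \frac{28}{5}$)
$P = \frac{1}{5}$ ($P = \left(-1\right) \left(- \frac{1}{5}\right) = \frac{1}{5} \approx 0.2$)
$v = - \frac{58}{5}$ ($v = \left(\frac{28}{5} + \frac{1}{5}\right) \left(-2\right) = \frac{29}{5} \left(-2\right) = - \frac{58}{5} \approx -11.6$)
$W{\left(-5,0 \right)} + \left(3 + v\right) Z = \left(0^{2} + \left(-5\right)^{2}\right) + \left(3 - \frac{58}{5}\right) \left(-6\right) = \left(0 + 25\right) - - \frac{258}{5} = 25 + \frac{258}{5} = \frac{383}{5}$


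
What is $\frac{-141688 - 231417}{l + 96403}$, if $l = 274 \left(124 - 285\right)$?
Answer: $- \frac{373105}{52289} \approx -7.1354$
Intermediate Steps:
$l = -44114$ ($l = 274 \left(-161\right) = -44114$)
$\frac{-141688 - 231417}{l + 96403} = \frac{-141688 - 231417}{-44114 + 96403} = - \frac{373105}{52289}$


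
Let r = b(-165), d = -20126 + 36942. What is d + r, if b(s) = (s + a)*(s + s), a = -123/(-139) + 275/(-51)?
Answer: 171916278/2363 ≈ 72753.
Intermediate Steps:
a = -31952/7089 (a = -123*(-1/139) + 275*(-1/51) = 123/139 - 275/51 = -31952/7089 ≈ -4.5073)
d = 16816
b(s) = 2*s*(-31952/7089 + s) (b(s) = (s - 31952/7089)*(s + s) = (-31952/7089 + s)*(2*s) = 2*s*(-31952/7089 + s))
r = 132180070/2363 (r = (2/7089)*(-165)*(-31952 + 7089*(-165)) = (2/7089)*(-165)*(-31952 - 1169685) = (2/7089)*(-165)*(-1201637) = 132180070/2363 ≈ 55937.)
d + r = 16816 + 132180070/2363 = 171916278/2363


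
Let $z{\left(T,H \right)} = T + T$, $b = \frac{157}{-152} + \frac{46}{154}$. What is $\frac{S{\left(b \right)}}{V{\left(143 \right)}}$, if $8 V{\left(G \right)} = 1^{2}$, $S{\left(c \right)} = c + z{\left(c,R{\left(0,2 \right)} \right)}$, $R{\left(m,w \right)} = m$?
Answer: $- \frac{25779}{1463} \approx -17.621$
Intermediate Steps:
$b = - \frac{8593}{11704}$ ($b = 157 \left(- \frac{1}{152}\right) + 46 \cdot \frac{1}{154} = - \frac{157}{152} + \frac{23}{77} = - \frac{8593}{11704} \approx -0.73419$)
$z{\left(T,H \right)} = 2 T$
$S{\left(c \right)} = 3 c$ ($S{\left(c \right)} = c + 2 c = 3 c$)
$V{\left(G \right)} = \frac{1}{8}$ ($V{\left(G \right)} = \frac{1^{2}}{8} = \frac{1}{8} \cdot 1 = \frac{1}{8}$)
$\frac{S{\left(b \right)}}{V{\left(143 \right)}} = 3 \left(- \frac{8593}{11704}\right) \frac{1}{\frac{1}{8}} = \left(- \frac{25779}{11704}\right) 8 = - \frac{25779}{1463}$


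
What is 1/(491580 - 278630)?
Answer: 1/212950 ≈ 4.6959e-6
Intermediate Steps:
1/(491580 - 278630) = 1/212950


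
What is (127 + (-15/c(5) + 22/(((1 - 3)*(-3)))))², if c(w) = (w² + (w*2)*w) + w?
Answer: 39225169/2304 ≈ 17025.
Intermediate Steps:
c(w) = w + 3*w² (c(w) = (w² + (2*w)*w) + w = (w² + 2*w²) + w = 3*w² + w = w + 3*w²)
(127 + (-15/c(5) + 22/(((1 - 3)*(-3)))))² = (127 + (-15*1/(5*(1 + 3*5)) + 22/(((1 - 3)*(-3)))))² = (127 + (-15*1/(5*(1 + 15)) + 22/((-2*(-3)))))² = (127 + (-15/(5*16) + 22/6))² = (127 + (-15/80 + 22*(⅙)))² = (127 + (-15*1/80 + 11/3))² = (127 + (-3/16 + 11/3))² = (127 + 167/48)² = (6263/48)² = 39225169/2304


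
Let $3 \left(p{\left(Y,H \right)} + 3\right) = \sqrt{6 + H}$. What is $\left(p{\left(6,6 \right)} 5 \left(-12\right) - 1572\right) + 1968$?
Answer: $576 - 40 \sqrt{3} \approx 506.72$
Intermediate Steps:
$p{\left(Y,H \right)} = -3 + \frac{\sqrt{6 + H}}{3}$
$\left(p{\left(6,6 \right)} 5 \left(-12\right) - 1572\right) + 1968 = \left(\left(-3 + \frac{\sqrt{6 + 6}}{3}\right) 5 \left(-12\right) - 1572\right) + 1968 = \left(\left(-3 + \frac{\sqrt{12}}{3}\right) 5 \left(-12\right) - 1572\right) + 1968 = \left(\left(-3 + \frac{2 \sqrt{3}}{3}\right) 5 \left(-12\right) - 1572\right) + 1968 = \left(\left(-15 + \frac{10 \sqrt{3}}{3}\right) \left(-12\right) - 1572\right) + 1968 = \left(\left(180 - 40 \sqrt{3}\right) - 1572\right) + 1968 = \left(-1392 - 40 \sqrt{3}\right) + 1968 = 576 - 40 \sqrt{3}$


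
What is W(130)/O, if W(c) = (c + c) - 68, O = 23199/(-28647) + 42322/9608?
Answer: 8807692032/164917057 ≈ 53.407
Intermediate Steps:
O = 164917057/45873396 (O = 23199*(-1/28647) + 42322*(1/9608) = -7733/9549 + 21161/4804 = 164917057/45873396 ≈ 3.5950)
W(c) = -68 + 2*c (W(c) = 2*c - 68 = -68 + 2*c)
W(130)/O = (-68 + 2*130)/(164917057/45873396) = (-68 + 260)*(45873396/164917057) = 192*(45873396/164917057) = 8807692032/164917057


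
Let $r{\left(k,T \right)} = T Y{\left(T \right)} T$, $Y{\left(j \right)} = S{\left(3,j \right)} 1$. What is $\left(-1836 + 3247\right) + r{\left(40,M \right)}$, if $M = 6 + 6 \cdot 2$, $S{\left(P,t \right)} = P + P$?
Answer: $3355$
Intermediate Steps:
$S{\left(P,t \right)} = 2 P$
$Y{\left(j \right)} = 6$ ($Y{\left(j \right)} = 2 \cdot 3 \cdot 1 = 6 \cdot 1 = 6$)
$M = 18$ ($M = 6 + 12 = 18$)
$r{\left(k,T \right)} = 6 T^{2}$ ($r{\left(k,T \right)} = T 6 T = 6 T T = 6 T^{2}$)
$\left(-1836 + 3247\right) + r{\left(40,M \right)} = \left(-1836 + 3247\right) + 6 \cdot 18^{2} = 1411 + 6 \cdot 324 = 1411 + 1944 = 3355$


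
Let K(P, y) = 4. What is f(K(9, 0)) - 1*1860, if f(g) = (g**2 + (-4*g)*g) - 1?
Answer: -1909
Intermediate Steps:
f(g) = -1 - 3*g**2 (f(g) = (g**2 - 4*g**2) - 1 = -3*g**2 - 1 = -1 - 3*g**2)
f(K(9, 0)) - 1*1860 = (-1 - 3*4**2) - 1*1860 = (-1 - 3*16) - 1860 = (-1 - 48) - 1860 = -49 - 1860 = -1909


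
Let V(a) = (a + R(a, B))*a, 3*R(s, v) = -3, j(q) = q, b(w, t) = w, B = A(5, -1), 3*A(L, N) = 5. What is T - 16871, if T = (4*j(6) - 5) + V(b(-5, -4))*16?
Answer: -16372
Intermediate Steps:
A(L, N) = 5/3 (A(L, N) = (⅓)*5 = 5/3)
B = 5/3 ≈ 1.6667
R(s, v) = -1 (R(s, v) = (⅓)*(-3) = -1)
V(a) = a*(-1 + a) (V(a) = (a - 1)*a = (-1 + a)*a = a*(-1 + a))
T = 499 (T = (4*6 - 5) - 5*(-1 - 5)*16 = (24 - 5) - 5*(-6)*16 = 19 + 30*16 = 19 + 480 = 499)
T - 16871 = 499 - 16871 = -16372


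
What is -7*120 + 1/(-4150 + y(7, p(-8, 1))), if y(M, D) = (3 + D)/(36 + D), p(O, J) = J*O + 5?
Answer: -3486001/4150 ≈ -840.00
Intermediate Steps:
p(O, J) = 5 + J*O
y(M, D) = (3 + D)/(36 + D)
-7*120 + 1/(-4150 + y(7, p(-8, 1))) = -7*120 + 1/(-4150 + (3 + (5 + 1*(-8)))/(36 + (5 + 1*(-8)))) = -840 + 1/(-4150 + (3 + (5 - 8))/(36 + (5 - 8))) = -840 + 1/(-4150 + (3 - 3)/(36 - 3)) = -840 + 1/(-4150 + 0/33) = -840 + 1/(-4150 + (1/33)*0) = -840 + 1/(-4150 + 0) = -840 + 1/(-4150) = -840 - 1/4150 = -3486001/4150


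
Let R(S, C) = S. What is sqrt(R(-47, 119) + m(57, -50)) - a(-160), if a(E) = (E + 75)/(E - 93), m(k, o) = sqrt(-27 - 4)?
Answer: -85/253 + sqrt(-47 + I*sqrt(31)) ≈ 0.069395 + 6.8676*I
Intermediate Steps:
m(k, o) = I*sqrt(31) (m(k, o) = sqrt(-31) = I*sqrt(31))
a(E) = (75 + E)/(-93 + E)
sqrt(R(-47, 119) + m(57, -50)) - a(-160) = sqrt(-47 + I*sqrt(31)) - (75 - 160)/(-93 - 160) = sqrt(-47 + I*sqrt(31)) - (-85)/(-253) = sqrt(-47 + I*sqrt(31)) - (-1)*(-85)/253 = sqrt(-47 + I*sqrt(31)) - 1*85/253 = sqrt(-47 + I*sqrt(31)) - 85/253 = -85/253 + sqrt(-47 + I*sqrt(31))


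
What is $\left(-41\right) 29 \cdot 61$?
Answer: $-72529$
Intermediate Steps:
$\left(-41\right) 29 \cdot 61 = \left(-1189\right) 61 = -72529$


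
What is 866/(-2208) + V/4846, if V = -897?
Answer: -1544303/2674992 ≈ -0.57731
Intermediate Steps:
866/(-2208) + V/4846 = 866/(-2208) - 897/4846 = 866*(-1/2208) - 897*1/4846 = -433/1104 - 897/4846 = -1544303/2674992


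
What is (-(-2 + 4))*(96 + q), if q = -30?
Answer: -132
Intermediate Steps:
(-(-2 + 4))*(96 + q) = (-(-2 + 4))*(96 - 30) = -1*2*66 = -2*66 = -132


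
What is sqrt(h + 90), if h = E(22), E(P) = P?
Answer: 4*sqrt(7) ≈ 10.583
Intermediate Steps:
h = 22
sqrt(h + 90) = sqrt(22 + 90) = sqrt(112) = 4*sqrt(7)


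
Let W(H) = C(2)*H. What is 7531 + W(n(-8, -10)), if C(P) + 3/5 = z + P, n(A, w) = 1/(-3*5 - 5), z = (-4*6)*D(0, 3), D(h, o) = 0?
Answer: 753093/100 ≈ 7530.9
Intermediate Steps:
z = 0 (z = -4*6*0 = -24*0 = 0)
n(A, w) = -1/20 (n(A, w) = 1/(-15 - 5) = 1/(-20) = -1/20)
C(P) = -⅗ + P (C(P) = -⅗ + (0 + P) = -⅗ + P)
W(H) = 7*H/5 (W(H) = (-⅗ + 2)*H = 7*H/5)
7531 + W(n(-8, -10)) = 7531 + (7/5)*(-1/20) = 7531 - 7/100 = 753093/100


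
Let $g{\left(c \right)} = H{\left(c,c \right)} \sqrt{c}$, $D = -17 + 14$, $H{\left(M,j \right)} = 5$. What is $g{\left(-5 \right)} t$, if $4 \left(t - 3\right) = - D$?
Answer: $\frac{75 i \sqrt{5}}{4} \approx 41.926 i$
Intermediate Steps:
$D = -3$
$g{\left(c \right)} = 5 \sqrt{c}$
$t = \frac{15}{4}$ ($t = 3 + \frac{\left(-1\right) \left(-3\right)}{4} = 3 + \frac{1}{4} \cdot 3 = 3 + \frac{3}{4} = \frac{15}{4} \approx 3.75$)
$g{\left(-5 \right)} t = 5 \sqrt{-5} \cdot \frac{15}{4} = 5 i \sqrt{5} \cdot \frac{15}{4} = \frac{75 i \sqrt{5}}{4}$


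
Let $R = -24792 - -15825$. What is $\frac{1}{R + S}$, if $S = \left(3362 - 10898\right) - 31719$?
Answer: $- \frac{1}{48222} \approx -2.0737 \cdot 10^{-5}$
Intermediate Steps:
$R = -8967$ ($R = -24792 + 15825 = -8967$)
$S = -39255$ ($S = -7536 - 31719 = -39255$)
$\frac{1}{R + S} = \frac{1}{-8967 - 39255} = \frac{1}{-48222} = - \frac{1}{48222}$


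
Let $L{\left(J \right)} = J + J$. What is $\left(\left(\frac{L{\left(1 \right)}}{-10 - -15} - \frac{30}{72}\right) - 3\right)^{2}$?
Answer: $\frac{32761}{3600} \approx 9.1003$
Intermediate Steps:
$L{\left(J \right)} = 2 J$
$\left(\left(\frac{L{\left(1 \right)}}{-10 - -15} - \frac{30}{72}\right) - 3\right)^{2} = \left(\left(\frac{2 \cdot 1}{-10 - -15} - \frac{30}{72}\right) - 3\right)^{2} = \left(\left(\frac{2}{-10 + 15} - \frac{5}{12}\right) - 3\right)^{2} = \left(\left(\frac{2}{5} - \frac{5}{12}\right) - 3\right)^{2} = \left(- \frac{1}{60} - 3\right)^{2} = \left(- \frac{181}{60}\right)^{2} = \frac{32761}{3600}$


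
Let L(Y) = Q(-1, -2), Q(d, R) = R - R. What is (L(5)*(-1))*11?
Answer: 0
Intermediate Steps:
Q(d, R) = 0
L(Y) = 0
(L(5)*(-1))*11 = (0*(-1))*11 = 0*11 = 0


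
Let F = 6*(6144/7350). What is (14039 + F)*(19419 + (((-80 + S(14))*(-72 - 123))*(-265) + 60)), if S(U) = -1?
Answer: -71674898522124/1225 ≈ -5.8510e+10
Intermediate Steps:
F = 6144/1225 (F = 6*(6144*(1/7350)) = 6*(1024/1225) = 6144/1225 ≈ 5.0155)
(14039 + F)*(19419 + (((-80 + S(14))*(-72 - 123))*(-265) + 60)) = (14039 + 6144/1225)*(19419 + (((-80 - 1)*(-72 - 123))*(-265) + 60)) = 17203919*(19419 + (-81*(-195)*(-265) + 60))/1225 = 17203919*(19419 + (15795*(-265) + 60))/1225 = 17203919*(19419 + (-4185675 + 60))/1225 = 17203919*(19419 - 4185615)/1225 = (17203919/1225)*(-4166196) = -71674898522124/1225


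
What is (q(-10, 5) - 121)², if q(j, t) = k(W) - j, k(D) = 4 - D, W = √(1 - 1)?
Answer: 11449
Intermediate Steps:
W = 0 (W = √0 = 0)
q(j, t) = 4 - j (q(j, t) = (4 - 1*0) - j = (4 + 0) - j = 4 - j)
(q(-10, 5) - 121)² = ((4 - 1*(-10)) - 121)² = ((4 + 10) - 121)² = (14 - 121)² = (-107)² = 11449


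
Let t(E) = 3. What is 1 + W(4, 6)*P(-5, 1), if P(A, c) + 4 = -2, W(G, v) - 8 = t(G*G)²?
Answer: -101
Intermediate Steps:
W(G, v) = 17 (W(G, v) = 8 + 3² = 8 + 9 = 17)
P(A, c) = -6 (P(A, c) = -4 - 2 = -6)
1 + W(4, 6)*P(-5, 1) = 1 + 17*(-6) = 1 - 102 = -101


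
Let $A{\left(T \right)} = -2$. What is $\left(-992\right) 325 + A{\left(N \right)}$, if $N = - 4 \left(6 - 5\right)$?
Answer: $-322402$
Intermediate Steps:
$N = -4$ ($N = \left(-4\right) 1 = -4$)
$\left(-992\right) 325 + A{\left(N \right)} = \left(-992\right) 325 - 2 = -322400 - 2 = -322402$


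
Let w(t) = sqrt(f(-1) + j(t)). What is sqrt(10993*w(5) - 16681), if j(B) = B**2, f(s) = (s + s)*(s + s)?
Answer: sqrt(-16681 + 10993*sqrt(29)) ≈ 206.20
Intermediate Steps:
f(s) = 4*s**2 (f(s) = (2*s)*(2*s) = 4*s**2)
w(t) = sqrt(4 + t**2) (w(t) = sqrt(4*(-1)**2 + t**2) = sqrt(4*1 + t**2) = sqrt(4 + t**2))
sqrt(10993*w(5) - 16681) = sqrt(10993*sqrt(4 + 5**2) - 16681) = sqrt(10993*sqrt(4 + 25) - 16681) = sqrt(10993*sqrt(29) - 16681) = sqrt(-16681 + 10993*sqrt(29))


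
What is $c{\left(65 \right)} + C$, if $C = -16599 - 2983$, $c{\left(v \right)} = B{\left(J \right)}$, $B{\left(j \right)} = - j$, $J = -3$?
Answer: $-19579$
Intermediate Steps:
$c{\left(v \right)} = 3$ ($c{\left(v \right)} = \left(-1\right) \left(-3\right) = 3$)
$C = -19582$
$c{\left(65 \right)} + C = 3 - 19582 = -19579$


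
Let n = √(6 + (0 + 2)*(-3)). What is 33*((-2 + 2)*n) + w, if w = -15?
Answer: -15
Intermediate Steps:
n = 0 (n = √(6 + 2*(-3)) = √(6 - 6) = √0 = 0)
33*((-2 + 2)*n) + w = 33*((-2 + 2)*0) - 15 = 33*(0*0) - 15 = 33*0 - 15 = 0 - 15 = -15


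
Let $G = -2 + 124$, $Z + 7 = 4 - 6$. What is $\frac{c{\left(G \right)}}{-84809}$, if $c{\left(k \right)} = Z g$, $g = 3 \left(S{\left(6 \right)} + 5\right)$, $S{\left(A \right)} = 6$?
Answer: $\frac{297}{84809} \approx 0.003502$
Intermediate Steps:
$Z = -9$ ($Z = -7 + \left(4 - 6\right) = -7 - 2 = -9$)
$G = 122$
$g = 33$ ($g = 3 \left(6 + 5\right) = 3 \cdot 11 = 33$)
$c{\left(k \right)} = -297$ ($c{\left(k \right)} = \left(-9\right) 33 = -297$)
$\frac{c{\left(G \right)}}{-84809} = - \frac{297}{-84809} = \left(-297\right) \left(- \frac{1}{84809}\right) = \frac{297}{84809}$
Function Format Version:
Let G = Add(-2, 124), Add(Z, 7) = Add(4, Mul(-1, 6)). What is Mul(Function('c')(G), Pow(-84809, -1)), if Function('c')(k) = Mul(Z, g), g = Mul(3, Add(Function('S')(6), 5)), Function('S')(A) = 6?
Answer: Rational(297, 84809) ≈ 0.0035020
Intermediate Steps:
Z = -9 (Z = Add(-7, Add(4, Mul(-1, 6))) = Add(-7, Add(4, -6)) = Add(-7, -2) = -9)
G = 122
g = 33 (g = Mul(3, Add(6, 5)) = Mul(3, 11) = 33)
Function('c')(k) = -297 (Function('c')(k) = Mul(-9, 33) = -297)
Mul(Function('c')(G), Pow(-84809, -1)) = Mul(-297, Pow(-84809, -1)) = Mul(-297, Rational(-1, 84809)) = Rational(297, 84809)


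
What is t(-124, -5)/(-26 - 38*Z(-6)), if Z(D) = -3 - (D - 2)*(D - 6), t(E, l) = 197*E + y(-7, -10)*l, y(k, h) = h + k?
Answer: -24343/3736 ≈ -6.5158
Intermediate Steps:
t(E, l) = -17*l + 197*E (t(E, l) = 197*E + (-10 - 7)*l = 197*E - 17*l = -17*l + 197*E)
Z(D) = -3 - (-6 + D)*(-2 + D) (Z(D) = -3 - (-2 + D)*(-6 + D) = -3 - (-6 + D)*(-2 + D))
t(-124, -5)/(-26 - 38*Z(-6)) = (-17*(-5) + 197*(-124))/(-26 - 38*(-15 - 1*(-6)² + 8*(-6))) = (85 - 24428)/(-26 - 38*(-15 - 1*36 - 48)) = -24343/(-26 - 38*(-15 - 36 - 48)) = -24343/(-26 - 38*(-99)) = -24343/(-26 + 3762) = -24343/3736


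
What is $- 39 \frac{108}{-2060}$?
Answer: $\frac{1053}{515} \approx 2.0447$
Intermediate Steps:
$- 39 \frac{108}{-2060} = - 39 \cdot 108 \left(- \frac{1}{2060}\right) = \left(-39\right) \left(- \frac{27}{515}\right) = \frac{1053}{515}$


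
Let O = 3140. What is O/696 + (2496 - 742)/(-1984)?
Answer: 313061/86304 ≈ 3.6274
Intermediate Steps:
O/696 + (2496 - 742)/(-1984) = 3140/696 + (2496 - 742)/(-1984) = 3140*(1/696) + 1754*(-1/1984) = 785/174 - 877/992 = 313061/86304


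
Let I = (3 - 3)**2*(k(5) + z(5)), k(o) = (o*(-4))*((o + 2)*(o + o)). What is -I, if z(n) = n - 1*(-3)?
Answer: 0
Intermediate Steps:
z(n) = 3 + n (z(n) = n + 3 = 3 + n)
k(o) = -8*o**2*(2 + o) (k(o) = (-4*o)*((2 + o)*(2*o)) = (-4*o)*(2*o*(2 + o)) = -8*o**2*(2 + o))
I = 0 (I = (3 - 3)**2*(8*5**2*(-2 - 1*5) + (3 + 5)) = 0**2*(8*25*(-2 - 5) + 8) = 0*(8*25*(-7) + 8) = 0*(-1400 + 8) = 0*(-1392) = 0)
-I = -1*0 = 0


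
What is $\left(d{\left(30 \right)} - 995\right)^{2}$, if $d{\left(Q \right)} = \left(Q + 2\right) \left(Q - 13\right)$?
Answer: $203401$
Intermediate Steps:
$d{\left(Q \right)} = \left(-13 + Q\right) \left(2 + Q\right)$ ($d{\left(Q \right)} = \left(2 + Q\right) \left(-13 + Q\right) = \left(-13 + Q\right) \left(2 + Q\right)$)
$\left(d{\left(30 \right)} - 995\right)^{2} = \left(\left(-26 + 30^{2} - 330\right) - 995\right)^{2} = \left(\left(-26 + 900 - 330\right) - 995\right)^{2} = \left(544 - 995\right)^{2} = \left(-451\right)^{2} = 203401$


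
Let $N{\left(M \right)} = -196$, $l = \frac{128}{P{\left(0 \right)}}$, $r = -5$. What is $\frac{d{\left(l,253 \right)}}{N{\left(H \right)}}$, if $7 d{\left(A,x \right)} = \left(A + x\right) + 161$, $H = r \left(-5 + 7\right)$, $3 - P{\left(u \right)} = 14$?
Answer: $- \frac{2213}{7546} \approx -0.29327$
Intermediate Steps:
$P{\left(u \right)} = -11$ ($P{\left(u \right)} = 3 - 14 = -11$)
$l = - \frac{128}{11}$ ($l = \frac{128}{-11} = 128 \left(- \frac{1}{11}\right) = - \frac{128}{11} \approx -11.636$)
$H = -10$ ($H = - 5 \left(-5 + 7\right) = \left(-5\right) 2 = -10$)
$d{\left(A,x \right)} = 23 + \frac{A}{7} + \frac{x}{7}$ ($d{\left(A,x \right)} = \frac{\left(A + x\right) + 161}{7} = \frac{161 + A + x}{7} = 23 + \frac{A}{7} + \frac{x}{7}$)
$\frac{d{\left(l,253 \right)}}{N{\left(H \right)}} = \frac{23 + \frac{1}{7} \left(- \frac{128}{11}\right) + \frac{1}{7} \cdot 253}{-196} = \left(23 - \frac{128}{77} + \frac{253}{7}\right) \left(- \frac{1}{196}\right) = \frac{4426}{77} \left(- \frac{1}{196}\right) = - \frac{2213}{7546}$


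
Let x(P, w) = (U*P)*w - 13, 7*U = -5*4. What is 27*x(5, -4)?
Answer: 8343/7 ≈ 1191.9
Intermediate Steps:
U = -20/7 (U = (-5*4)/7 = (⅐)*(-20) = -20/7 ≈ -2.8571)
x(P, w) = -13 - 20*P*w/7 (x(P, w) = (-20*P/7)*w - 13 = -20*P*w/7 - 13 = -13 - 20*P*w/7)
27*x(5, -4) = 27*(-13 - 20/7*5*(-4)) = 27*(-13 + 400/7) = 27*(309/7) = 8343/7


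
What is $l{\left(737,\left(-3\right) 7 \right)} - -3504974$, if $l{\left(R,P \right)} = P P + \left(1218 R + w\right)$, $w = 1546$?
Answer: $4404627$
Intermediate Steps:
$l{\left(R,P \right)} = 1546 + P^{2} + 1218 R$ ($l{\left(R,P \right)} = P P + \left(1218 R + 1546\right) = P^{2} + \left(1546 + 1218 R\right) = 1546 + P^{2} + 1218 R$)
$l{\left(737,\left(-3\right) 7 \right)} - -3504974 = \left(1546 + \left(\left(-3\right) 7\right)^{2} + 1218 \cdot 737\right) - -3504974 = \left(1546 + \left(-21\right)^{2} + 897666\right) + 3504974 = \left(1546 + 441 + 897666\right) + 3504974 = 899653 + 3504974 = 4404627$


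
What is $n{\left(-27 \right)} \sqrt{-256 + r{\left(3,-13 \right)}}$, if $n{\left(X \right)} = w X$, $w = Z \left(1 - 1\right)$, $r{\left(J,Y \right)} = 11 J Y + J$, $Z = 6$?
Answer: $0$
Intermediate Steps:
$r{\left(J,Y \right)} = J + 11 J Y$ ($r{\left(J,Y \right)} = 11 J Y + J = J + 11 J Y$)
$w = 0$ ($w = 6 \left(1 - 1\right) = 6 \cdot 0 = 0$)
$n{\left(X \right)} = 0$ ($n{\left(X \right)} = 0 X = 0$)
$n{\left(-27 \right)} \sqrt{-256 + r{\left(3,-13 \right)}} = 0 \sqrt{-256 + 3 \left(1 + 11 \left(-13\right)\right)} = 0 \sqrt{-256 + 3 \left(1 - 143\right)} = 0 \sqrt{-256 + 3 \left(-142\right)} = 0 \sqrt{-256 - 426} = 0 \sqrt{-682} = 0 i \sqrt{682} = 0$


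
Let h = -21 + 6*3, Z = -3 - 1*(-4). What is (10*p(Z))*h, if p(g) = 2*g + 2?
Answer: -120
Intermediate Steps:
Z = 1 (Z = -3 + 4 = 1)
p(g) = 2 + 2*g
h = -3 (h = -21 + 18 = -3)
(10*p(Z))*h = (10*(2 + 2*1))*(-3) = (10*(2 + 2))*(-3) = (10*4)*(-3) = 40*(-3) = -120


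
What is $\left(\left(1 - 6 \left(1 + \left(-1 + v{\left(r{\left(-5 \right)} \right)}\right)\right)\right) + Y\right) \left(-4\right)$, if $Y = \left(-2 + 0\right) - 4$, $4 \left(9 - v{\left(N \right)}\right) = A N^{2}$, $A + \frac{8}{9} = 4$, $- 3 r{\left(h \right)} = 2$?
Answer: $\frac{6148}{27} \approx 227.7$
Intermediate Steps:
$r{\left(h \right)} = - \frac{2}{3}$ ($r{\left(h \right)} = \left(- \frac{1}{3}\right) 2 = - \frac{2}{3}$)
$A = \frac{28}{9}$ ($A = - \frac{8}{9} + 4 = \frac{28}{9} \approx 3.1111$)
$v{\left(N \right)} = 9 - \frac{7 N^{2}}{9}$ ($v{\left(N \right)} = 9 - \frac{\frac{28}{9} N^{2}}{4} = 9 - \frac{7 N^{2}}{9}$)
$Y = -6$ ($Y = -2 - 4 = -6$)
$\left(\left(1 - 6 \left(1 + \left(-1 + v{\left(r{\left(-5 \right)} \right)}\right)\right)\right) + Y\right) \left(-4\right) = \left(\left(1 - 6 \left(1 + \left(-1 + \left(9 - \frac{7 \left(- \frac{2}{3}\right)^{2}}{9}\right)\right)\right)\right) - 6\right) \left(-4\right) = \left(\left(1 - 6 \left(1 + \left(-1 + \left(9 - \frac{28}{81}\right)\right)\right)\right) - 6\right) \left(-4\right) = \left(\left(1 - 6 \left(1 + \left(-1 + \frac{701}{81}\right)\right)\right) - 6\right) \left(-4\right) = \left(\left(1 - 6 \left(1 + \frac{620}{81}\right)\right) - 6\right) \left(-4\right) = \left(\left(1 - 6 \cdot \frac{701}{81}\right) - 6\right) \left(-4\right) = \left(\left(1 - \frac{1402}{27}\right) - 6\right) \left(-4\right) = \left(- \frac{1375}{27} - 6\right) \left(-4\right) = \left(- \frac{1537}{27}\right) \left(-4\right) = \frac{6148}{27}$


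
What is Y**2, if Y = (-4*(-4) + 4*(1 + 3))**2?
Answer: 1048576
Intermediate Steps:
Y = 1024 (Y = (16 + 4*4)**2 = (16 + 16)**2 = 32**2 = 1024)
Y**2 = 1024**2 = 1048576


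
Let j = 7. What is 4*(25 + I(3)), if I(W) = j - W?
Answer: 116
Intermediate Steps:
I(W) = 7 - W
4*(25 + I(3)) = 4*(25 + (7 - 1*3)) = 4*(25 + (7 - 3)) = 4*(25 + 4) = 4*29 = 116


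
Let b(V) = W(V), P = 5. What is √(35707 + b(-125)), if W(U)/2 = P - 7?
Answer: 3*√3967 ≈ 188.95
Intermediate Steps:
W(U) = -4 (W(U) = 2*(5 - 7) = 2*(-2) = -4)
b(V) = -4
√(35707 + b(-125)) = √(35707 - 4) = √35703 = 3*√3967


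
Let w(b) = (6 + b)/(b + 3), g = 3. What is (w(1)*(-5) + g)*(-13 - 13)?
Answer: 299/2 ≈ 149.50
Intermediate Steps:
w(b) = (6 + b)/(3 + b)
(w(1)*(-5) + g)*(-13 - 13) = (((6 + 1)/(3 + 1))*(-5) + 3)*(-13 - 13) = ((7/4)*(-5) + 3)*(-26) = (-35/4 + 3)*(-26) = -23/4*(-26) = 299/2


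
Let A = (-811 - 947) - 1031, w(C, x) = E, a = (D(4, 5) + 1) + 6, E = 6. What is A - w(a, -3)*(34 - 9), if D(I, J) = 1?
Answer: -2939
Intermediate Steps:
a = 8 (a = (1 + 1) + 6 = 2 + 6 = 8)
w(C, x) = 6
A = -2789 (A = -1758 - 1031 = -2789)
A - w(a, -3)*(34 - 9) = -2789 - 6*(34 - 9) = -2789 - 6*25 = -2789 - 1*150 = -2789 - 150 = -2939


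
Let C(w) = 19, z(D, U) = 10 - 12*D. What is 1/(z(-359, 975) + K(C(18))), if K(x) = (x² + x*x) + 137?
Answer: 1/5177 ≈ 0.00019316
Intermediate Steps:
K(x) = 137 + 2*x² (K(x) = (x² + x²) + 137 = 2*x² + 137 = 137 + 2*x²)
1/(z(-359, 975) + K(C(18))) = 1/((10 - 12*(-359)) + (137 + 2*19²)) = 1/((10 + 4308) + (137 + 2*361)) = 1/(4318 + (137 + 722)) = 1/(4318 + 859) = 1/5177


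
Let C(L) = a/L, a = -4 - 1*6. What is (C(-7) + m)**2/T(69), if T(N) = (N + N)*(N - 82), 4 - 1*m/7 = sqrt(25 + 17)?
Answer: -71639/43953 + 206*sqrt(42)/897 ≈ -0.14157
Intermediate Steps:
m = 28 - 7*sqrt(42) (m = 28 - 7*sqrt(25 + 17) = 28 - 7*sqrt(42) ≈ -17.365)
a = -10 (a = -4 - 6 = -10)
C(L) = -10/L
T(N) = 2*N*(-82 + N) (T(N) = (2*N)*(-82 + N) = 2*N*(-82 + N))
(C(-7) + m)**2/T(69) = (-10/(-7) + (28 - 7*sqrt(42)))**2/((2*69*(-82 + 69))) = (-10*(-1/7) + (28 - 7*sqrt(42)))**2/((2*69*(-13))) = (10/7 + (28 - 7*sqrt(42)))**2/(-1794) = (206/7 - 7*sqrt(42))**2*(-1/1794) = -(206/7 - 7*sqrt(42))**2/1794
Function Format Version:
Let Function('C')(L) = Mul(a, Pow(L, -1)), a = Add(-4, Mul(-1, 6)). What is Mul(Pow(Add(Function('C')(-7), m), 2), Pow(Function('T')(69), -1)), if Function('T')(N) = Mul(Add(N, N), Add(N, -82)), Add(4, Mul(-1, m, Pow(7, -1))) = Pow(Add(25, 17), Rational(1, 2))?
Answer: Add(Rational(-71639, 43953), Mul(Rational(206, 897), Pow(42, Rational(1, 2)))) ≈ -0.14157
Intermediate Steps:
m = Add(28, Mul(-7, Pow(42, Rational(1, 2)))) (m = Add(28, Mul(-7, Pow(Add(25, 17), Rational(1, 2)))) = Add(28, Mul(-7, Pow(42, Rational(1, 2)))) ≈ -17.365)
a = -10 (a = Add(-4, -6) = -10)
Function('C')(L) = Mul(-10, Pow(L, -1))
Function('T')(N) = Mul(2, N, Add(-82, N)) (Function('T')(N) = Mul(Mul(2, N), Add(-82, N)) = Mul(2, N, Add(-82, N)))
Mul(Pow(Add(Function('C')(-7), m), 2), Pow(Function('T')(69), -1)) = Mul(Pow(Add(Mul(-10, Pow(-7, -1)), Add(28, Mul(-7, Pow(42, Rational(1, 2))))), 2), Pow(Mul(2, 69, Add(-82, 69)), -1)) = Mul(Pow(Add(Mul(-10, Rational(-1, 7)), Add(28, Mul(-7, Pow(42, Rational(1, 2))))), 2), Pow(Mul(2, 69, -13), -1)) = Mul(Pow(Add(Rational(10, 7), Add(28, Mul(-7, Pow(42, Rational(1, 2))))), 2), Pow(-1794, -1)) = Mul(Pow(Add(Rational(206, 7), Mul(-7, Pow(42, Rational(1, 2)))), 2), Rational(-1, 1794)) = Mul(Rational(-1, 1794), Pow(Add(Rational(206, 7), Mul(-7, Pow(42, Rational(1, 2)))), 2))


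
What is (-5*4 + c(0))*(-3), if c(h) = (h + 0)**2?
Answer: 60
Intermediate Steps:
c(h) = h**2
(-5*4 + c(0))*(-3) = (-5*4 + 0**2)*(-3) = (-20 + 0)*(-3) = -20*(-3) = 60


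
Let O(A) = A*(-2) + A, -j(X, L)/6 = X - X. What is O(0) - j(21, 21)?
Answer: 0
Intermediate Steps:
j(X, L) = 0 (j(X, L) = -6*(X - X) = -6*0 = 0)
O(A) = -A (O(A) = -2*A + A = -A)
O(0) - j(21, 21) = -1*0 - 1*0 = 0 + 0 = 0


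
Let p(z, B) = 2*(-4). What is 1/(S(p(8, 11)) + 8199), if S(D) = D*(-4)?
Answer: 1/8231 ≈ 0.00012149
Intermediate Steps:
p(z, B) = -8
S(D) = -4*D
1/(S(p(8, 11)) + 8199) = 1/(-4*(-8) + 8199) = 1/(32 + 8199) = 1/8231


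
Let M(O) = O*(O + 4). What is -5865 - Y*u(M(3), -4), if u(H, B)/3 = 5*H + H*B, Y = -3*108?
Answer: 14547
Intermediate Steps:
Y = -324
M(O) = O*(4 + O)
u(H, B) = 15*H + 3*B*H (u(H, B) = 3*(5*H + H*B) = 3*(5*H + B*H) = 15*H + 3*B*H)
-5865 - Y*u(M(3), -4) = -5865 - (-324)*3*(3*(4 + 3))*(5 - 4) = -5865 - (-324)*3*(3*7)*1 = -5865 - (-324)*3*21*1 = -5865 - (-324)*63 = -5865 - 1*(-20412) = -5865 + 20412 = 14547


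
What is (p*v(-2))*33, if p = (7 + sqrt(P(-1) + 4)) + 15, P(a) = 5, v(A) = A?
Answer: -1650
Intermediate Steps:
p = 25 (p = (7 + sqrt(5 + 4)) + 15 = (7 + sqrt(9)) + 15 = (7 + 3) + 15 = 10 + 15 = 25)
(p*v(-2))*33 = (25*(-2))*33 = -50*33 = -1650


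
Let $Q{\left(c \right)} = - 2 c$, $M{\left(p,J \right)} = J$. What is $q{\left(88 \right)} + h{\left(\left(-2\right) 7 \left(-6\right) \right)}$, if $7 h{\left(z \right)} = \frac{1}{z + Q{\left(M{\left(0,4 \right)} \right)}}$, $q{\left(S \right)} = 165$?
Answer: $\frac{87781}{532} \approx 165.0$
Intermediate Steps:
$h{\left(z \right)} = \frac{1}{7 \left(-8 + z\right)}$ ($h{\left(z \right)} = \frac{1}{7 \left(z - 8\right)} = \frac{1}{7 \left(-8 + z\right)}$)
$q{\left(88 \right)} + h{\left(\left(-2\right) 7 \left(-6\right) \right)} = 165 + \frac{1}{7 \left(-8 + \left(-2\right) 7 \left(-6\right)\right)} = 165 + \frac{1}{7 \left(-8 - -84\right)} = 165 + \frac{1}{7 \left(-8 + 84\right)} = 165 + \frac{1}{7 \cdot 76} = 165 + \frac{1}{7} \cdot \frac{1}{76} = 165 + \frac{1}{532} = \frac{87781}{532}$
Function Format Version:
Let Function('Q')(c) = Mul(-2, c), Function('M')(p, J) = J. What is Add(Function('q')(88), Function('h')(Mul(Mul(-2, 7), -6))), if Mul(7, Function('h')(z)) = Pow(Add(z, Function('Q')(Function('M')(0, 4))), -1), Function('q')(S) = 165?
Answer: Rational(87781, 532) ≈ 165.00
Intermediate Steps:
Function('h')(z) = Mul(Rational(1, 7), Pow(Add(-8, z), -1)) (Function('h')(z) = Mul(Rational(1, 7), Pow(Add(z, Mul(-2, 4)), -1)) = Mul(Rational(1, 7), Pow(Add(z, -8), -1)) = Mul(Rational(1, 7), Pow(Add(-8, z), -1)))
Add(Function('q')(88), Function('h')(Mul(Mul(-2, 7), -6))) = Add(165, Mul(Rational(1, 7), Pow(Add(-8, Mul(Mul(-2, 7), -6)), -1))) = Add(165, Mul(Rational(1, 7), Pow(Add(-8, Mul(-14, -6)), -1))) = Add(165, Mul(Rational(1, 7), Pow(Add(-8, 84), -1))) = Add(165, Mul(Rational(1, 7), Pow(76, -1))) = Add(165, Mul(Rational(1, 7), Rational(1, 76))) = Add(165, Rational(1, 532)) = Rational(87781, 532)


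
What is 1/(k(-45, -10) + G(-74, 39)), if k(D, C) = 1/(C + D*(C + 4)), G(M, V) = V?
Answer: 260/10141 ≈ 0.025638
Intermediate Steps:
k(D, C) = 1/(C + D*(4 + C))
1/(k(-45, -10) + G(-74, 39)) = 1/(1/(-10 + 4*(-45) - 10*(-45)) + 39) = 1/(1/(-10 - 180 + 450) + 39) = 1/(1/260 + 39) = 1/(10141/260) = 260/10141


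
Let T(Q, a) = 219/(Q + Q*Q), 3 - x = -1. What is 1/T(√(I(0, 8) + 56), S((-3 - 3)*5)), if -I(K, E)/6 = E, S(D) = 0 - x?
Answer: 8/219 + 2*√2/219 ≈ 0.049445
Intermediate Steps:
x = 4 (x = 3 - 1*(-1) = 3 + 1 = 4)
S(D) = -4 (S(D) = 0 - 1*4 = 0 - 4 = -4)
I(K, E) = -6*E
T(Q, a) = 219/(Q + Q²)
1/T(√(I(0, 8) + 56), S((-3 - 3)*5)) = 1/(219/((√(-6*8 + 56))*(1 + √(-6*8 + 56)))) = 1/(219/((√(-48 + 56))*(1 + √(-48 + 56)))) = 1/(219/((√8)*(1 + √8))) = 1/(219/(((2*√2))*(1 + 2*√2))) = 1/(219*(√2/4)/(1 + 2*√2)) = 1/(219*√2/(4*(1 + 2*√2))) = 2*√2*(1 + 2*√2)/219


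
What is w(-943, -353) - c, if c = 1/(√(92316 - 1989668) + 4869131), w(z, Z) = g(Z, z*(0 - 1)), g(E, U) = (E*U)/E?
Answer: 22357057587870628/23708438592513 + 974*I*√2/23708438592513 ≈ 943.0 + 5.8099e-11*I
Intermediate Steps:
g(E, U) = U
w(z, Z) = -z (w(z, Z) = z*(0 - 1) = z*(-1) = -z)
c = 1/(4869131 + 974*I*√2) (c = 1/(√(-1897352) + 4869131) = 1/(974*I*√2 + 4869131) = 1/(4869131 + 974*I*√2) ≈ 2.0538e-7 - 5.81e-11*I)
w(-943, -353) - c = -1*(-943) - (4869131/23708438592513 - 974*I*√2/23708438592513) = 943 + (-4869131/23708438592513 + 974*I*√2/23708438592513) = 22357057587870628/23708438592513 + 974*I*√2/23708438592513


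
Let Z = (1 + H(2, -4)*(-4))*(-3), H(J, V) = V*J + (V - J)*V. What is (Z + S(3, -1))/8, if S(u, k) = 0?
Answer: 189/8 ≈ 23.625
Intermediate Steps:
H(J, V) = J*V + V*(V - J)
Z = 189 (Z = (1 + (-4)²*(-4))*(-3) = (1 + 16*(-4))*(-3) = (1 - 64)*(-3) = -63*(-3) = 189)
(Z + S(3, -1))/8 = (189 + 0)/8 = 189*(⅛) = 189/8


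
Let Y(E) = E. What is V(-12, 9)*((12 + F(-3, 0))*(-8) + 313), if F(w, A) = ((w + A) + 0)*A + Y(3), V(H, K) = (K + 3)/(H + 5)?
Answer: -2316/7 ≈ -330.86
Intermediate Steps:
V(H, K) = (3 + K)/(5 + H)
F(w, A) = 3 + A*(A + w) (F(w, A) = ((w + A) + 0)*A + 3 = ((A + w) + 0)*A + 3 = (A + w)*A + 3 = A*(A + w) + 3 = 3 + A*(A + w))
V(-12, 9)*((12 + F(-3, 0))*(-8) + 313) = ((3 + 9)/(5 - 12))*((12 + (3 + 0² + 0*(-3)))*(-8) + 313) = (12/(-7))*((12 + (3 + 0 + 0))*(-8) + 313) = (-⅐*12)*((12 + 3)*(-8) + 313) = -12*(15*(-8) + 313)/7 = -12*(-120 + 313)/7 = -12/7*193 = -2316/7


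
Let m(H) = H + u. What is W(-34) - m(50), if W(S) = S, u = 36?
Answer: -120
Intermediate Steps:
m(H) = 36 + H (m(H) = H + 36 = 36 + H)
W(-34) - m(50) = -34 - (36 + 50) = -34 - 1*86 = -34 - 86 = -120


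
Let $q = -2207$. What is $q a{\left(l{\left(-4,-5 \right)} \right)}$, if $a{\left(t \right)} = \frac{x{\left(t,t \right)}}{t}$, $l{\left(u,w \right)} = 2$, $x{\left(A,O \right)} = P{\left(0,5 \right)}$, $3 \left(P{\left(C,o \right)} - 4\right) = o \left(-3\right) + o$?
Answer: $- \frac{2207}{3} \approx -735.67$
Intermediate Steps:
$P{\left(C,o \right)} = 4 - \frac{2 o}{3}$ ($P{\left(C,o \right)} = 4 + \frac{o \left(-3\right) + o}{3} = 4 + \frac{- 3 o + o}{3} = 4 + \frac{\left(-2\right) o}{3} = 4 - \frac{2 o}{3}$)
$x{\left(A,O \right)} = \frac{2}{3}$ ($x{\left(A,O \right)} = 4 - \frac{10}{3} = \frac{2}{3}$)
$a{\left(t \right)} = \frac{2}{3 t}$
$q a{\left(l{\left(-4,-5 \right)} \right)} = - 2207 \frac{2}{3 \cdot 2} = - 2207 \cdot \frac{2}{3} \cdot \frac{1}{2} = \left(-2207\right) \frac{1}{3} = - \frac{2207}{3}$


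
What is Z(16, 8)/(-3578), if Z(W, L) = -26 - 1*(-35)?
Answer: -9/3578 ≈ -0.0025154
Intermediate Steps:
Z(W, L) = 9 (Z(W, L) = -26 + 35 = 9)
Z(16, 8)/(-3578) = 9/(-3578) = 9*(-1/3578) = -9/3578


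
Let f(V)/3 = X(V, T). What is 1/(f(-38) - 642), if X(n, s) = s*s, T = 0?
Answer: -1/642 ≈ -0.0015576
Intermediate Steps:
X(n, s) = s**2
f(V) = 0 (f(V) = 3*0**2 = 3*0 = 0)
1/(f(-38) - 642) = 1/(0 - 642) = 1/(-642) = -1/642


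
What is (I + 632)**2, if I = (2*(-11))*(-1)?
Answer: 427716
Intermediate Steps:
I = 22 (I = -22*(-1) = 22)
(I + 632)**2 = (22 + 632)**2 = 654**2 = 427716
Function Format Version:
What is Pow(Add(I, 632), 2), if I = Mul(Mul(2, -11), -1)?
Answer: 427716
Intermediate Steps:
I = 22 (I = Mul(-22, -1) = 22)
Pow(Add(I, 632), 2) = Pow(Add(22, 632), 2) = Pow(654, 2) = 427716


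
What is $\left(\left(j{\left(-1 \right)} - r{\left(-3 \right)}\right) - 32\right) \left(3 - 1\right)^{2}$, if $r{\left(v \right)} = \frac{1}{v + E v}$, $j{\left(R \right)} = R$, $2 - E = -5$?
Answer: $- \frac{791}{6} \approx -131.83$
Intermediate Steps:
$E = 7$ ($E = 2 - -5 = 2 + 5 = 7$)
$r{\left(v \right)} = \frac{1}{8 v}$ ($r{\left(v \right)} = \frac{1}{v + 7 v} = \frac{1}{8 v}$)
$\left(\left(j{\left(-1 \right)} - r{\left(-3 \right)}\right) - 32\right) \left(3 - 1\right)^{2} = \left(\left(-1 - \frac{1}{8 \left(-3\right)}\right) - 32\right) \left(3 - 1\right)^{2} = \left(\left(-1 - \frac{1}{8} \left(- \frac{1}{3}\right)\right) - 32\right) 2^{2} = \left(\left(-1 - - \frac{1}{24}\right) - 32\right) 4 = \left(\left(-1 + \frac{1}{24}\right) - 32\right) 4 = \left(- \frac{23}{24} - 32\right) 4 = \left(- \frac{791}{24}\right) 4 = - \frac{791}{6}$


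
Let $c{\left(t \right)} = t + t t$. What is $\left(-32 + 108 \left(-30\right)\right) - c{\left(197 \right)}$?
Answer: $-42278$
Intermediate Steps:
$c{\left(t \right)} = t + t^{2}$
$\left(-32 + 108 \left(-30\right)\right) - c{\left(197 \right)} = \left(-32 + 108 \left(-30\right)\right) - 197 \left(1 + 197\right) = \left(-32 - 3240\right) - 197 \cdot 198 = -3272 - 39006 = -42278$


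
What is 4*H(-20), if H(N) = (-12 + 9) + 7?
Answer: 16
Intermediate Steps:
H(N) = 4 (H(N) = -3 + 7 = 4)
4*H(-20) = 4*4 = 16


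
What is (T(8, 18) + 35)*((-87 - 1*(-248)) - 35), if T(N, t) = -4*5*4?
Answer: -5670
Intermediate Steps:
T(N, t) = -80 (T(N, t) = -20*4 = -80)
(T(8, 18) + 35)*((-87 - 1*(-248)) - 35) = (-80 + 35)*((-87 - 1*(-248)) - 35) = -45*((-87 + 248) - 35) = -45*(161 - 35) = -45*126 = -5670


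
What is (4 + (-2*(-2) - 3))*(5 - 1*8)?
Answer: -15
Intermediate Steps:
(4 + (-2*(-2) - 3))*(5 - 1*8) = (4 + (4 - 3))*(5 - 8) = (4 + 1)*(-3) = 5*(-3) = -15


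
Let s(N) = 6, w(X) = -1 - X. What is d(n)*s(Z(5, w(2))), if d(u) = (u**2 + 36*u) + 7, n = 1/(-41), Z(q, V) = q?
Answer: 61752/1681 ≈ 36.735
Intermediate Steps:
n = -1/41 ≈ -0.024390
d(u) = 7 + u**2 + 36*u
d(n)*s(Z(5, w(2))) = (7 + (-1/41)**2 + 36*(-1/41))*6 = (7 + 1/1681 - 36/41)*6 = (10292/1681)*6 = 61752/1681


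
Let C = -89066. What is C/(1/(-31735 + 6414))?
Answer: 2255240186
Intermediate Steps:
C/(1/(-31735 + 6414)) = -89066/(1/(-31735 + 6414)) = -89066/(1/(-25321)) = -89066/(-1/25321) = -89066*(-25321) = 2255240186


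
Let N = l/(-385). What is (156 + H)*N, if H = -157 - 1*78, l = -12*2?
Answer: -1896/385 ≈ -4.9247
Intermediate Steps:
l = -24
H = -235 (H = -157 - 78 = -235)
N = 24/385 (N = -24/(-385) = -24*(-1/385) = 24/385 ≈ 0.062338)
(156 + H)*N = (156 - 235)*(24/385) = -79*24/385 = -1896/385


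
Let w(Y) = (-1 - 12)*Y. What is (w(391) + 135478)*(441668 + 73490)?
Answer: 67174027410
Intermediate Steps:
w(Y) = -13*Y
(w(391) + 135478)*(441668 + 73490) = (-13*391 + 135478)*(441668 + 73490) = (-5083 + 135478)*515158 = 130395*515158 = 67174027410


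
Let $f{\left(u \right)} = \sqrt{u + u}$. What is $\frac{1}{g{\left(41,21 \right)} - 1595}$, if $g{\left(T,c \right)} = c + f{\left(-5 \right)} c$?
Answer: $- \frac{787}{1240943} - \frac{21 i \sqrt{10}}{2481886} \approx -0.0006342 - 2.6757 \cdot 10^{-5} i$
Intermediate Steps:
$f{\left(u \right)} = \sqrt{2} \sqrt{u}$ ($f{\left(u \right)} = \sqrt{2 u} = \sqrt{2} \sqrt{u}$)
$g{\left(T,c \right)} = c + i c \sqrt{10}$ ($g{\left(T,c \right)} = c + \sqrt{2} \sqrt{-5} c = c + \sqrt{2} i \sqrt{5} c = c + i \sqrt{10} c = c + i c \sqrt{10}$)
$\frac{1}{g{\left(41,21 \right)} - 1595} = \frac{1}{21 \left(1 + i \sqrt{10}\right) - 1595} = \frac{1}{\left(21 + 21 i \sqrt{10}\right) - 1595} = \frac{1}{-1574 + 21 i \sqrt{10}}$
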